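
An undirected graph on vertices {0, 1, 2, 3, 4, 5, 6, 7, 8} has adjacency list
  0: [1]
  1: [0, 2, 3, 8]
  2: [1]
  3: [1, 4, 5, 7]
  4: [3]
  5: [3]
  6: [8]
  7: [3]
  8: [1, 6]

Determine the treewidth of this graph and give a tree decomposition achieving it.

Treewidth 1.
One optimal decomposition is:
Bags: B1 = {1, 3}  B2 = {1, 8}  B3 = {6, 8}  B4 = {0, 1}  B5 = {3, 7}  B6 = {1, 2}  B7 = {3, 5}  B8 = {3, 4}
Tree: B1–B2, B2–B3, B2–B4, B1–B5, B4–B6, B5–B7, B1–B8

Every bag has size at most 2, so the width is 2 − 1 = 1 and tw(G) ≤ 1. G has an edge, so its treewidth is at least 1. Combining the bounds, tw(G) = 1.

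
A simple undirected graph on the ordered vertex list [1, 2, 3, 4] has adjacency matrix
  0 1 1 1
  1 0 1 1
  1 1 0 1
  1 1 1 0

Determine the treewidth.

3

A width-3 tree decomposition is:
Bags: B1 = {1, 2, 3, 4}
Tree: (single bag)
With just one bag of size 4, the width is 4 − 1 = 3, so tw(G) ≤ 3. For the lower bound, the 4 vertices {1, 2, 3, 4} are pairwise adjacent, and any tree decomposition puts a clique entirely inside one bag — forcing width ≥ 3. Hence tw(G) = 3 exactly.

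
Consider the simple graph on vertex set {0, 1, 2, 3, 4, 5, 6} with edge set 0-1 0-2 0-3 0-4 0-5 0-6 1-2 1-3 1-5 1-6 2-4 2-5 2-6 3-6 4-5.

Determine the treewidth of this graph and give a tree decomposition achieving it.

Treewidth 3.
One such decomposition:
Bags: B1 = {0, 1, 2, 5}  B2 = {0, 1, 2, 6}  B3 = {0, 1, 3, 6}  B4 = {0, 2, 4, 5}
Tree: B1–B2, B2–B3, B1–B4

Every bag has size at most 4, so the width is 4 − 1 = 3 and tw(G) ≤ 3. On the other hand G contains the 4-clique {0, 1, 2, 5}. A clique must lie in a single bag of any decomposition, so no decomposition can have width below 3. Therefore the treewidth is 3.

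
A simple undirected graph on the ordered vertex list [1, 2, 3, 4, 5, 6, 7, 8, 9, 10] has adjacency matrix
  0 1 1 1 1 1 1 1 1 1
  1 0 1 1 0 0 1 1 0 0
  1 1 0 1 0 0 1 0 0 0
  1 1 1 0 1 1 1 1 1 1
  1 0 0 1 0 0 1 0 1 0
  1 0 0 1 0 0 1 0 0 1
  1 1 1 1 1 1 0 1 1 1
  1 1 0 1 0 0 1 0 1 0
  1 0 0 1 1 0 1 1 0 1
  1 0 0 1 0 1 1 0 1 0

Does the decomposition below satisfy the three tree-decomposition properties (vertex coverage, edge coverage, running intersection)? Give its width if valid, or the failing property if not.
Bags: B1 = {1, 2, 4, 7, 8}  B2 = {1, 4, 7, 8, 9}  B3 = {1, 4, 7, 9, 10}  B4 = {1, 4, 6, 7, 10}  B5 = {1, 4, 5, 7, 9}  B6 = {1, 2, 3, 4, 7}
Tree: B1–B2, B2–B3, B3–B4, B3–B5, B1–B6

Vertex coverage: the bags together contain {1, 2, 3, 4, 5, 6, 7, 8, 9, 10}, the full vertex set. Edge coverage: each edge of G has both endpoints in at least one bag. Running intersection: for every vertex, the bags containing it form a connected subtree. All three properties hold, so this is a valid tree decomposition of width max|bag| − 1 = 4, and hence tw(G) ≤ 4.

Yes; width 4.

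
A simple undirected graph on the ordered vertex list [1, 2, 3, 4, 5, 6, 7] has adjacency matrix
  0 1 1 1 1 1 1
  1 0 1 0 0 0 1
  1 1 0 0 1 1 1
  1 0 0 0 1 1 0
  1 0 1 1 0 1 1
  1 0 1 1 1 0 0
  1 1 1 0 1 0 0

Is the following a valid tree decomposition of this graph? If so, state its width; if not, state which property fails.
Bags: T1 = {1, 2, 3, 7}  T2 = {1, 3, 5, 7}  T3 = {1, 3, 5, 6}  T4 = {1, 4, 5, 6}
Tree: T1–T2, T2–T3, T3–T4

Yes; width 3.

Checking the three conditions: (i) the bags cover all of {1, 2, 3, 4, 5, 6, 7}; (ii) for each edge, some bag contains both endpoints; (iii) the bags containing any fixed vertex form a subtree. All hold, so the decomposition is valid with width 4 − 1 = 3.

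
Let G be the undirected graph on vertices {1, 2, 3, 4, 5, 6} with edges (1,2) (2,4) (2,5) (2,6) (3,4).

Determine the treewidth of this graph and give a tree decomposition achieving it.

Treewidth 1.
One such decomposition:
Bags: B1 = {2, 4}  B2 = {2, 5}  B3 = {1, 2}  B4 = {2, 6}  B5 = {3, 4}
Tree: B1–B2, B1–B3, B3–B4, B1–B5

The largest bag has 2 vertices, giving width 1; this decomposition certifies tw(G) ≤ 1. Since G has at least one edge (e.g. 4–2), it is not an edgeless graph, so tw(G) ≥ 1. Therefore the treewidth is 1.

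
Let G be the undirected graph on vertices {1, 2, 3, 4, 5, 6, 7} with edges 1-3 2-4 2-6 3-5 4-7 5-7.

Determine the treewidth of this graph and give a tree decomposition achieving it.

Every bag has size at most 2, so the width is 2 − 1 = 1 and tw(G) ≤ 1. Any graph with an edge has treewidth ≥ 1, and G has the edge 6–2. The upper and lower bounds meet at 1, so that is the treewidth.

Treewidth 1.
Bags: B1 = {2, 6}  B2 = {2, 4}  B3 = {4, 7}  B4 = {5, 7}  B5 = {3, 5}  B6 = {1, 3}
Tree: B1–B2, B2–B3, B3–B4, B4–B5, B5–B6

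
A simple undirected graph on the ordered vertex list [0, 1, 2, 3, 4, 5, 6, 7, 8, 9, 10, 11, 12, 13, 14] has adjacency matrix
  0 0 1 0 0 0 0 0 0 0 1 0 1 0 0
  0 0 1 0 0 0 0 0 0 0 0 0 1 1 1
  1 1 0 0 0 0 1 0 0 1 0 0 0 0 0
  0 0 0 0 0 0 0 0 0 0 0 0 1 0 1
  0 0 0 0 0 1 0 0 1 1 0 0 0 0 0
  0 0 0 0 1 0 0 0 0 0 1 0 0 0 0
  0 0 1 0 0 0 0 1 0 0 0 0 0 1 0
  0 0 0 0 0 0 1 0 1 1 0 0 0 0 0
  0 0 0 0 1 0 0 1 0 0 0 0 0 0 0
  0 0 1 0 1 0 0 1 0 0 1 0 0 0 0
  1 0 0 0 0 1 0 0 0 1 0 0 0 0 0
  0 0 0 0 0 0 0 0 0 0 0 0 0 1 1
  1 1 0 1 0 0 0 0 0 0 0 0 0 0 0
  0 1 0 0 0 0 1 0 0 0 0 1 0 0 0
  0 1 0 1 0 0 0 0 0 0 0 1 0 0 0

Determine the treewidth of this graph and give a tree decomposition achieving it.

Treewidth 3.
One optimal decomposition is:
Bags: B1 = {3, 11, 12, 14}  B2 = {1, 11, 12, 14}  B3 = {1, 11, 12, 13}  B4 = {0, 1, 12, 13}  B5 = {0, 1, 2, 13}  B6 = {0, 2, 6, 13}  B7 = {0, 2, 6, 10}  B8 = {2, 6, 9, 10}  B9 = {6, 7, 9, 10}  B10 = {5, 7, 9, 10}  B11 = {4, 5, 7, 9}  B12 = {4, 5, 7, 8}
Tree: B1–B2, B2–B3, B3–B4, B4–B5, B5–B6, B6–B7, B7–B8, B8–B9, B9–B10, B10–B11, B11–B12

Every bag has size at most 4, so the width is 4 − 1 = 3 and tw(G) ≤ 3. For the lower bound: the 4 vertex sets {3,11,14}, {12}, {1}, {0,2,6,13} are disjoint, each induces a connected subgraph, and every pair is joined by at least one edge of G. Contracting each set to a single vertex therefore yields K_{4} as a minor, and since treewidth is minor-monotone, tw(G) ≥ tw(K_{4}) = 3. Hence tw(G) = 3 exactly.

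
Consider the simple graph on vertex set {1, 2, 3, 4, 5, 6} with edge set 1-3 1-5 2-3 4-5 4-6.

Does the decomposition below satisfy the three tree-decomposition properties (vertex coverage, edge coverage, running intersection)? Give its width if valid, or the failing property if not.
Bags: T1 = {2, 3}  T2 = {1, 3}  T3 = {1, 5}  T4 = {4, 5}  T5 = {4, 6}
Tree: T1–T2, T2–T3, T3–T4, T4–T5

Every vertex of G appears in some bag (union = {1, 2, 3, 4, 5, 6}); every edge is covered by a bag; and for each vertex v the set of bags containing v is connected in the bag tree. The decomposition is therefore valid. The largest bag has 2 vertices, so the width is 1.

Yes; width 1.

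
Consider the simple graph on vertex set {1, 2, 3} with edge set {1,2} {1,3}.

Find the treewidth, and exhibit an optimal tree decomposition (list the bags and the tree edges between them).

Treewidth 1.
Bags: B1 = {1, 2}  B2 = {1, 3}
Tree: B1–B2

Each bag holds 2 vertices, so the decomposition has width 1, which upper-bounds the treewidth. Since G has at least one edge (e.g. 2–1), it is not an edgeless graph, so tw(G) ≥ 1. Hence tw(G) = 1 exactly.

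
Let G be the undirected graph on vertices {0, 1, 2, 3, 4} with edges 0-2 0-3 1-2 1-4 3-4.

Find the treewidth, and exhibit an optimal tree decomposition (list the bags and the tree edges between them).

Treewidth 2.
One such decomposition:
Bags: B1 = {1, 2, 4}  B2 = {0, 2, 4}  B3 = {0, 3, 4}
Tree: B1–B2, B2–B3

Each bag holds 3 vertices, so the decomposition has width 2, which upper-bounds the treewidth. For the lower bound, G contains the cycle 4–1–2–0–3–4, so G is not a forest; only forests have treewidth ≤ 1, hence tw(G) ≥ 2. Hence tw(G) = 2 exactly.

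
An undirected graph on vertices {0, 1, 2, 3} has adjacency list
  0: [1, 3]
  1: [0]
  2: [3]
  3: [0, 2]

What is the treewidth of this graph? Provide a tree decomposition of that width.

Treewidth 1.
Bags: B1 = {0, 3}  B2 = {0, 1}  B3 = {2, 3}
Tree: B1–B2, B1–B3

Each bag holds 2 vertices, so the decomposition has width 1, which upper-bounds the treewidth. Any graph with an edge has treewidth ≥ 1, and G has the edge 3–0. The upper and lower bounds meet at 1, so that is the treewidth.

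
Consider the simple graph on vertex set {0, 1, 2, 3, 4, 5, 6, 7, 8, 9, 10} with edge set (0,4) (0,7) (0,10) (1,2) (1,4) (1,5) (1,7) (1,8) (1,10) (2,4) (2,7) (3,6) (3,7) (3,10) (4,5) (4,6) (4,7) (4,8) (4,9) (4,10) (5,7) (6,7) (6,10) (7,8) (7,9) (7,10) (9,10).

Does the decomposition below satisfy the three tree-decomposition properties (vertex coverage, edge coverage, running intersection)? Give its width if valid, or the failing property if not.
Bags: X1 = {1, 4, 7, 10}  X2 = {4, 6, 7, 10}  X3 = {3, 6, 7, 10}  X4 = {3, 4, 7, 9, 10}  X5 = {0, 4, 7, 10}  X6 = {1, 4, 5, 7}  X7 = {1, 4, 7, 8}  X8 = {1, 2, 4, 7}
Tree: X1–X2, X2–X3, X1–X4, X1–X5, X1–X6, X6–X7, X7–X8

A tree decomposition must satisfy three properties: every vertex lies in some bag; for every edge, both endpoints lie together in some bag; and for every vertex, the bags containing it form a connected subtree. Here bags containing vertex 3 are not connected in the tree, so the decomposition is invalid.

No — bags containing vertex 3 are not connected in the tree.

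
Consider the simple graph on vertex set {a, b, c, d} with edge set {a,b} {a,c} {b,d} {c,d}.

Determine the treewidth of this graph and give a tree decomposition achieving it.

The largest bag has 3 vertices, giving width 2; this decomposition certifies tw(G) ≤ 2. For the lower bound, G contains the cycle d–c–a–b–d, so G is not a forest; only forests have treewidth ≤ 1, hence tw(G) ≥ 2. Therefore the treewidth is 2.

Treewidth 2.
One such decomposition:
Bags: B1 = {a, c, d}  B2 = {a, b, d}
Tree: B1–B2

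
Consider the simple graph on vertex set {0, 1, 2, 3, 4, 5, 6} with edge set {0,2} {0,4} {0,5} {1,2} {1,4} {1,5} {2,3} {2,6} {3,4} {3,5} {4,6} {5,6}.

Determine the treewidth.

A width-3 tree decomposition is:
Bags: B1 = {2, 3, 4, 5}  B2 = {1, 2, 4, 5}  B3 = {0, 2, 4, 5}  B4 = {2, 4, 5, 6}
Tree: B1–B2, B2–B3, B3–B4
The largest bag has 4 vertices, giving width 3; this decomposition certifies tw(G) ≤ 3. For the lower bound: the 4 vertex sets {3,5}, {1,2}, {4}, {0} are disjoint, each induces a connected subgraph, and every pair is joined by at least one edge of G. Contracting each set to a single vertex therefore yields K_{4} as a minor, and since treewidth is minor-monotone, tw(G) ≥ tw(K_{4}) = 3. The upper and lower bounds meet at 3, so that is the treewidth.

3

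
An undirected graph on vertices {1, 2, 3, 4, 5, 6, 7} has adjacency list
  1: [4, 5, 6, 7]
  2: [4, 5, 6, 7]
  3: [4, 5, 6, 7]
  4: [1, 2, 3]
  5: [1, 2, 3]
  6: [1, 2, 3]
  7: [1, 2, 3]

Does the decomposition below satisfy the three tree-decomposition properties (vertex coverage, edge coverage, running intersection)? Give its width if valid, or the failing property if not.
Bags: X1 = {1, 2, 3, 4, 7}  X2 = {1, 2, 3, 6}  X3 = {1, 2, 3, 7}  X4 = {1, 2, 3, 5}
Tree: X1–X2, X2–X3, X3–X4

A tree decomposition must satisfy three properties: every vertex lies in some bag; for every edge, both endpoints lie together in some bag; and for every vertex, the bags containing it form a connected subtree. Here bags containing vertex 7 are not connected in the tree, so the decomposition is invalid.

No — bags containing vertex 7 are not connected in the tree.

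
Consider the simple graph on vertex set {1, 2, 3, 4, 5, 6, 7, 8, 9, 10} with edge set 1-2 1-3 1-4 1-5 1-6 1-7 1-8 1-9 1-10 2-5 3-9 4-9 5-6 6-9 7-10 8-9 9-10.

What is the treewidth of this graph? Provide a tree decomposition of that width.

Treewidth 2.
One optimal decomposition is:
Bags: B1 = {1, 9, 10}  B2 = {1, 6, 9}  B3 = {1, 5, 6}  B4 = {1, 4, 9}  B5 = {1, 2, 5}  B6 = {1, 7, 10}  B7 = {1, 3, 9}  B8 = {1, 8, 9}
Tree: B1–B2, B2–B3, B1–B4, B3–B5, B1–B6, B4–B7, B1–B8

Every bag has size at most 3, so the width is 3 − 1 = 2 and tw(G) ≤ 2. On the other hand G contains the 3-clique {1, 3, 9}. A clique must lie in a single bag of any decomposition, so no decomposition can have width below 2. Therefore the treewidth is 2.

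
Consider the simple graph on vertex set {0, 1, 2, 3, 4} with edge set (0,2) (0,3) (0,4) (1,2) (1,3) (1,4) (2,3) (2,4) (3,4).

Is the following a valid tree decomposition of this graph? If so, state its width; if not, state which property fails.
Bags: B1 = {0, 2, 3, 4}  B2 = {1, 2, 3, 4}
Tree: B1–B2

Yes; width 3.

Checking the three conditions: (i) the bags cover all of {0, 1, 2, 3, 4}; (ii) for each edge, some bag contains both endpoints; (iii) the bags containing any fixed vertex form a subtree. All hold, so the decomposition is valid with width 4 − 1 = 3.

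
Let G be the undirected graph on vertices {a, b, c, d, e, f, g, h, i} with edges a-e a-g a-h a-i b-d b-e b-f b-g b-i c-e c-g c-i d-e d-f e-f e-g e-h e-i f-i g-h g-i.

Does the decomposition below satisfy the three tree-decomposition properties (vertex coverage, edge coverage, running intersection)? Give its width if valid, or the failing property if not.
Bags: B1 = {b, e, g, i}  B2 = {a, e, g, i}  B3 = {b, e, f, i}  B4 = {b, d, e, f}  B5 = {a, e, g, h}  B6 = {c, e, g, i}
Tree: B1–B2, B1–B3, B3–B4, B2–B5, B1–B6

Checking the three conditions: (i) the bags cover all of {a, b, c, d, e, f, g, h, i}; (ii) for each edge, some bag contains both endpoints; (iii) the bags containing any fixed vertex form a subtree. All hold, so the decomposition is valid with width 4 − 1 = 3.

Yes; width 3.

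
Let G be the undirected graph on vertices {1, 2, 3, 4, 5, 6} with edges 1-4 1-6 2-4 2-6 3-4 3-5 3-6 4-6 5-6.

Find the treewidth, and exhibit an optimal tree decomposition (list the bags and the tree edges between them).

The largest bag has 3 vertices, giving width 2; this decomposition certifies tw(G) ≤ 2. On the other hand G contains the 3-clique {1, 4, 6}. A clique must lie in a single bag of any decomposition, so no decomposition can have width below 2. Hence tw(G) = 2 exactly.

Treewidth 2.
One such decomposition:
Bags: B1 = {1, 4, 6}  B2 = {3, 4, 6}  B3 = {2, 4, 6}  B4 = {3, 5, 6}
Tree: B1–B2, B2–B3, B2–B4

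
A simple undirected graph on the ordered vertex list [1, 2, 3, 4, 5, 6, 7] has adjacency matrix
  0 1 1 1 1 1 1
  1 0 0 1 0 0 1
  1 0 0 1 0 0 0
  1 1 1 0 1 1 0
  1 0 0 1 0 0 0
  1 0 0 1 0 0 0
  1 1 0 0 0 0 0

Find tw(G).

A width-2 tree decomposition is:
Bags: B1 = {1, 2, 4}  B2 = {1, 4, 6}  B3 = {1, 2, 7}  B4 = {1, 3, 4}  B5 = {1, 4, 5}
Tree: B1–B2, B1–B3, B1–B4, B1–B5
The largest bag has 3 vertices, giving width 2; this decomposition certifies tw(G) ≤ 2. On the other hand G contains the 3-clique {1, 2, 4}. A clique must lie in a single bag of any decomposition, so no decomposition can have width below 2. Therefore the treewidth is 2.

2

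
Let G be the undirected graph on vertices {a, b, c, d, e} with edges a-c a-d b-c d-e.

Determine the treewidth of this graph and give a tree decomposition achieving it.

Treewidth 1.
One such decomposition:
Bags: B1 = {d, e}  B2 = {a, d}  B3 = {a, c}  B4 = {b, c}
Tree: B1–B2, B2–B3, B3–B4

Each bag holds 2 vertices, so the decomposition has width 1, which upper-bounds the treewidth. Since G has at least one edge (e.g. e–d), it is not an edgeless graph, so tw(G) ≥ 1. The upper and lower bounds meet at 1, so that is the treewidth.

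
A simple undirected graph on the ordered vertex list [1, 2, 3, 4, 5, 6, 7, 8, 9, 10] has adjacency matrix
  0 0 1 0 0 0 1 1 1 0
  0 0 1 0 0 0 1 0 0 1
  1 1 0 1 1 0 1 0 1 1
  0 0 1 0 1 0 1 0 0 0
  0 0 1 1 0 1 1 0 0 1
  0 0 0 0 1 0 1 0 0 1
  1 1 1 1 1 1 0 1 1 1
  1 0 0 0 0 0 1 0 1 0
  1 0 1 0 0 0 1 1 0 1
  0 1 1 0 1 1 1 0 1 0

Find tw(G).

3

A width-3 tree decomposition is:
Bags: B1 = {1, 7, 8, 9}  B2 = {1, 3, 7, 9}  B3 = {3, 7, 9, 10}  B4 = {3, 5, 7, 10}  B5 = {2, 3, 7, 10}  B6 = {3, 4, 5, 7}  B7 = {5, 6, 7, 10}
Tree: B1–B2, B2–B3, B3–B4, B3–B5, B4–B6, B4–B7
The largest bag has 4 vertices, giving width 3; this decomposition certifies tw(G) ≤ 3. For the lower bound, the 4 vertices {1, 7, 8, 9} are pairwise adjacent, and any tree decomposition puts a clique entirely inside one bag — forcing width ≥ 3. Therefore the treewidth is 3.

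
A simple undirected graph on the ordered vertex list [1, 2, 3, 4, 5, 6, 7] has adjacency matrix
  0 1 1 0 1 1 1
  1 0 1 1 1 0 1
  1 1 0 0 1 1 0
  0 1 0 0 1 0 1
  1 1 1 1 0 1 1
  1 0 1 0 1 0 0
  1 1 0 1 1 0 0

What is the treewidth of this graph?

A width-3 tree decomposition is:
Bags: B1 = {1, 2, 5, 7}  B2 = {1, 2, 3, 5}  B3 = {2, 4, 5, 7}  B4 = {1, 3, 5, 6}
Tree: B1–B2, B1–B3, B2–B4
The largest bag has 4 vertices, giving width 3; this decomposition certifies tw(G) ≤ 3. On the other hand G contains the 4-clique {1, 2, 3, 5}. A clique must lie in a single bag of any decomposition, so no decomposition can have width below 3. The upper and lower bounds meet at 3, so that is the treewidth.

3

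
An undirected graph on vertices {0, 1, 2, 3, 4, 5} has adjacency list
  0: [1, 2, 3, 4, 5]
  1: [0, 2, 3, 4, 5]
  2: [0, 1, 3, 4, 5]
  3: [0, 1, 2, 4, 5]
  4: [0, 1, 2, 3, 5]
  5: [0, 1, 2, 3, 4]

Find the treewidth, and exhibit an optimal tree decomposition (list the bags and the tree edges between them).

With just one bag of size 6, the width is 6 − 1 = 5, so tw(G) ≤ 5. Conversely, {0, 1, 2, 3, 4, 5} is a clique of size 6, and the vertices of any clique must share a bag in every tree decomposition; so some bag has ≥ 6 vertices and tw(G) ≥ 5. Hence tw(G) = 5 exactly.

Treewidth 5.
One such decomposition:
Bags: B1 = {0, 1, 2, 3, 4, 5}
Tree: (single bag)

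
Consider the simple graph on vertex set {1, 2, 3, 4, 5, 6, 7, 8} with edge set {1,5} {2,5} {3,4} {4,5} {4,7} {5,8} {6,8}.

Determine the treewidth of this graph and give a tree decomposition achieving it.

Every bag has size at most 2, so the width is 2 − 1 = 1 and tw(G) ≤ 1. G has an edge, so its treewidth is at least 1. The upper and lower bounds meet at 1, so that is the treewidth.

Treewidth 1.
One such decomposition:
Bags: B1 = {4, 5}  B2 = {1, 5}  B3 = {5, 8}  B4 = {3, 4}  B5 = {6, 8}  B6 = {4, 7}  B7 = {2, 5}
Tree: B1–B2, B2–B3, B1–B4, B3–B5, B1–B6, B3–B7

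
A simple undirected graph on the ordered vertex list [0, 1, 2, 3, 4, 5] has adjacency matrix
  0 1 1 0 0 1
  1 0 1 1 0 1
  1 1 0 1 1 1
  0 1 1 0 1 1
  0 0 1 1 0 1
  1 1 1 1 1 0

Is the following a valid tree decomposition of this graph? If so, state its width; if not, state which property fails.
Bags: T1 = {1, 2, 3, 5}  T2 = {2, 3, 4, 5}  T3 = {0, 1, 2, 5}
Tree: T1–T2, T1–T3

Every vertex of G appears in some bag (union = {0, 1, 2, 3, 4, 5}); every edge is covered by a bag; and for each vertex v the set of bags containing v is connected in the bag tree. The decomposition is therefore valid. The largest bag has 4 vertices, so the width is 3.

Yes; width 3.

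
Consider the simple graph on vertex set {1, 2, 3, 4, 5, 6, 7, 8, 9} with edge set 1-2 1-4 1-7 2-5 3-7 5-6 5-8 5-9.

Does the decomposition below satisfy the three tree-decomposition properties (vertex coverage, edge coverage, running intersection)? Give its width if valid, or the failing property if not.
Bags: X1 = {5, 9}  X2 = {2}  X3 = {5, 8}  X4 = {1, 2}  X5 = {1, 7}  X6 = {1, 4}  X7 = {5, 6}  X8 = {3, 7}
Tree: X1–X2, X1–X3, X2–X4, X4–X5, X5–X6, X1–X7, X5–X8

A tree decomposition must satisfy three properties: every vertex lies in some bag; for every edge, both endpoints lie together in some bag; and for every vertex, the bags containing it form a connected subtree. Here edge (5,2) lies in no bag, so the decomposition is invalid.

No — edge (5,2) lies in no bag.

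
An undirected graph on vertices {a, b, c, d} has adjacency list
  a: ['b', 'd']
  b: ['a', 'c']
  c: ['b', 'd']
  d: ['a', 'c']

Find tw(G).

A width-2 tree decomposition is:
Bags: B1 = {b, c, d}  B2 = {a, b, d}
Tree: B1–B2
Each bag holds 3 vertices, so the decomposition has width 2, which upper-bounds the treewidth. The edges d–c–b–a–d form a cycle, so G is not a tree and its treewidth is at least 2. The upper and lower bounds meet at 2, so that is the treewidth.

2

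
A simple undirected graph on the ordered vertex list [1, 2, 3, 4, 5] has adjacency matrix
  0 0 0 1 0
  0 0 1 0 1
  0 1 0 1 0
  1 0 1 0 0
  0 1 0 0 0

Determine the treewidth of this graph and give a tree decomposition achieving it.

Every bag has size at most 2, so the width is 2 − 1 = 1 and tw(G) ≤ 1. Any graph with an edge has treewidth ≥ 1, and G has the edge 4–3. Therefore the treewidth is 1.

Treewidth 1.
Bags: B1 = {3, 4}  B2 = {1, 4}  B3 = {2, 3}  B4 = {2, 5}
Tree: B1–B2, B1–B3, B3–B4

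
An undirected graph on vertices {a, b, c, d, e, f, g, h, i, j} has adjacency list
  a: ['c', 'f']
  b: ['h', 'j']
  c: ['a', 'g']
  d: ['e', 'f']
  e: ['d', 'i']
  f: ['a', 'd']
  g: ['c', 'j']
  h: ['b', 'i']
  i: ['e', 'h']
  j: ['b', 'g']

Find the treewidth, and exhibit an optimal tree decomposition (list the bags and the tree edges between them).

Treewidth 2.
One optimal decomposition is:
Bags: B1 = {d, e, i}  B2 = {d, f, i}  B3 = {a, f, i}  B4 = {a, c, i}  B5 = {c, g, i}  B6 = {g, i, j}  B7 = {b, i, j}  B8 = {b, h, i}
Tree: B1–B2, B2–B3, B3–B4, B4–B5, B5–B6, B6–B7, B7–B8

The largest bag has 3 vertices, giving width 2; this decomposition certifies tw(G) ≤ 2. The edges i–e–d–f–a–c–g–j–b–h–i form a cycle, so G is not a tree and its treewidth is at least 2. Hence tw(G) = 2 exactly.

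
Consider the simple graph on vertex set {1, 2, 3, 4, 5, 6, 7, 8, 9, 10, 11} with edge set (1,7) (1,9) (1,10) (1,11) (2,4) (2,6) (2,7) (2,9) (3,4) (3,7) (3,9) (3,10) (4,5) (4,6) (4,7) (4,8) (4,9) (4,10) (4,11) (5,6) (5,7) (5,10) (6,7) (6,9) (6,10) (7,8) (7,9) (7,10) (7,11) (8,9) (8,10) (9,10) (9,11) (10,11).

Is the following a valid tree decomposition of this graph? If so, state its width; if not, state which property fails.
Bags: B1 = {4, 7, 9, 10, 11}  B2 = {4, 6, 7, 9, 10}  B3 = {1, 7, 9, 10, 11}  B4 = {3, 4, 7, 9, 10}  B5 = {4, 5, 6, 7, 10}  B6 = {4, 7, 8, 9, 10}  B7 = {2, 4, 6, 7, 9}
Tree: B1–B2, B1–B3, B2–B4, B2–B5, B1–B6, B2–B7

Every vertex of G appears in some bag (union = {1, 2, 3, 4, 5, 6, 7, 8, 9, 10, 11}); every edge is covered by a bag; and for each vertex v the set of bags containing v is connected in the bag tree. The decomposition is therefore valid. The largest bag has 5 vertices, so the width is 4.

Yes; width 4.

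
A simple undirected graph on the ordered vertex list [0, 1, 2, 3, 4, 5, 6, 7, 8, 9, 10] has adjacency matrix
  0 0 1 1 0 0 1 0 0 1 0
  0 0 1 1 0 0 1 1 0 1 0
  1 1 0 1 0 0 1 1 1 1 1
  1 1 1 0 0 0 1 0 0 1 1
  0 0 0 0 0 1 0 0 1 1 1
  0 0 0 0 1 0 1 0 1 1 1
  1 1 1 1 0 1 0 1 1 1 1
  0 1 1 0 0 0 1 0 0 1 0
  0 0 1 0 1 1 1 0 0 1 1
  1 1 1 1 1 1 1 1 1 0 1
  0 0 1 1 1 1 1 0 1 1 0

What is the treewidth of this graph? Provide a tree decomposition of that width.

Treewidth 4.
One optimal decomposition is:
Bags: B1 = {1, 2, 3, 6, 9}  B2 = {2, 3, 6, 9, 10}  B3 = {0, 2, 3, 6, 9}  B4 = {2, 6, 8, 9, 10}  B5 = {1, 2, 6, 7, 9}  B6 = {5, 6, 8, 9, 10}  B7 = {4, 5, 8, 9, 10}
Tree: B1–B2, B1–B3, B2–B4, B1–B5, B4–B6, B6–B7

The largest bag has 5 vertices, giving width 4; this decomposition certifies tw(G) ≤ 4. On the other hand G contains the 5-clique {4, 5, 8, 9, 10}. A clique must lie in a single bag of any decomposition, so no decomposition can have width below 4. Combining the bounds, tw(G) = 4.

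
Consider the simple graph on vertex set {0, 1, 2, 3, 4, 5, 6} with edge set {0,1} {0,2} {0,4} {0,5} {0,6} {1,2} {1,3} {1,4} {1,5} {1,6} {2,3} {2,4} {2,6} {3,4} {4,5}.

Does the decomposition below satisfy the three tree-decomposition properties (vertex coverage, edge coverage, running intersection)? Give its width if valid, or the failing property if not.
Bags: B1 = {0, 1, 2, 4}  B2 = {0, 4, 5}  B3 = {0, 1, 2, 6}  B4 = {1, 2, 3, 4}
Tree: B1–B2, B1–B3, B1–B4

A tree decomposition must satisfy three properties: every vertex lies in some bag; for every edge, both endpoints lie together in some bag; and for every vertex, the bags containing it form a connected subtree. Here edge (1,5) lies in no bag, so the decomposition is invalid.

No — edge (1,5) lies in no bag.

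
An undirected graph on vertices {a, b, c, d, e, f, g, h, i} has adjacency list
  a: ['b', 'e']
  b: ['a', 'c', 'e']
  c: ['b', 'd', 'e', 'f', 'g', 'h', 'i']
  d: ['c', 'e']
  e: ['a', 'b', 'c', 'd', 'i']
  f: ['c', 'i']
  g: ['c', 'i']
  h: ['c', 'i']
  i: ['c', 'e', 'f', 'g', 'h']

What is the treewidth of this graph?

A width-2 tree decomposition is:
Bags: B1 = {c, d, e}  B2 = {b, c, e}  B3 = {c, e, i}  B4 = {c, g, i}  B5 = {a, b, e}  B6 = {c, h, i}  B7 = {c, f, i}
Tree: B1–B2, B1–B3, B3–B4, B2–B5, B3–B6, B3–B7
Each bag holds 3 vertices, so the decomposition has width 2, which upper-bounds the treewidth. On the other hand G contains the 3-clique {c, d, e}. A clique must lie in a single bag of any decomposition, so no decomposition can have width below 2. Combining the bounds, tw(G) = 2.

2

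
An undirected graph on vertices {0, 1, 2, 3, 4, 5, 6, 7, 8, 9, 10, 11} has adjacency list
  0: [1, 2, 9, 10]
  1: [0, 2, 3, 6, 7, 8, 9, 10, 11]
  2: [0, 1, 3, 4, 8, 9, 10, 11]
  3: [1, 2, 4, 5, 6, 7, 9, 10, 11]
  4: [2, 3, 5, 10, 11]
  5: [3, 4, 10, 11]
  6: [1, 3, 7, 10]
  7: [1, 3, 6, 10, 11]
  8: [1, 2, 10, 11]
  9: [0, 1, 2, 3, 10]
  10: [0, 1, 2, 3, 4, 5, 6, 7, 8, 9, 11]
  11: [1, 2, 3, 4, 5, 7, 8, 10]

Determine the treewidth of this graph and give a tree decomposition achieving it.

Every bag has size at most 5, so the width is 5 − 1 = 4 and tw(G) ≤ 4. Conversely, {0, 1, 2, 9, 10} is a clique of size 5, and the vertices of any clique must share a bag in every tree decomposition; so some bag has ≥ 5 vertices and tw(G) ≥ 4. Combining the bounds, tw(G) = 4.

Treewidth 4.
One optimal decomposition is:
Bags: B1 = {1, 3, 7, 10, 11}  B2 = {1, 2, 3, 10, 11}  B3 = {2, 3, 4, 10, 11}  B4 = {3, 4, 5, 10, 11}  B5 = {1, 2, 3, 9, 10}  B6 = {1, 2, 8, 10, 11}  B7 = {0, 1, 2, 9, 10}  B8 = {1, 3, 6, 7, 10}
Tree: B1–B2, B2–B3, B3–B4, B2–B5, B2–B6, B5–B7, B1–B8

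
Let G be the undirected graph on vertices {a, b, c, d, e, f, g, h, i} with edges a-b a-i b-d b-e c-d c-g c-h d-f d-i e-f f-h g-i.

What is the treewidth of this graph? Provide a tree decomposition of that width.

Treewidth 3.
Bags: B1 = {c, e, f, h}  B2 = {c, d, e, f}  B3 = {b, c, d, e}  B4 = {b, c, d, g}  B5 = {b, d, g, i}  B6 = {a, b, g, i}
Tree: B1–B2, B2–B3, B3–B4, B4–B5, B5–B6

The largest bag has 4 vertices, giving width 3; this decomposition certifies tw(G) ≤ 3. For the lower bound: the 4 vertex sets {e,f,h}, {c}, {d}, {a,b,g,i} are disjoint, each induces a connected subgraph, and every pair is joined by at least one edge of G. Contracting each set to a single vertex therefore yields K_{4} as a minor, and since treewidth is minor-monotone, tw(G) ≥ tw(K_{4}) = 3. The upper and lower bounds meet at 3, so that is the treewidth.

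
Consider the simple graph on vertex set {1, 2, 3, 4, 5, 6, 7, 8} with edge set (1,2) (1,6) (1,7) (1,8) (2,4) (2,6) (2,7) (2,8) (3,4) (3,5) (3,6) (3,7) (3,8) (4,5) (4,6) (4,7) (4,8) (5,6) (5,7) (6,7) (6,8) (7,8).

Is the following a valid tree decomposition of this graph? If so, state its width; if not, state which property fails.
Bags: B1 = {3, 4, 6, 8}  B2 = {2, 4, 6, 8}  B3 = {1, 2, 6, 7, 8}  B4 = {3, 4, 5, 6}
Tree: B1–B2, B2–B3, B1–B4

A tree decomposition must satisfy three properties: every vertex lies in some bag; for every edge, both endpoints lie together in some bag; and for every vertex, the bags containing it form a connected subtree. Here edge (7,3) lies in no bag, so the decomposition is invalid.

No — edge (7,3) lies in no bag.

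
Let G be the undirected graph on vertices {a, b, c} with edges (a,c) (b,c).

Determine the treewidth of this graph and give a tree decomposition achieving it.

Treewidth 1.
Bags: B1 = {a, c}  B2 = {b, c}
Tree: B1–B2

Each bag holds 2 vertices, so the decomposition has width 1, which upper-bounds the treewidth. Any graph with an edge has treewidth ≥ 1, and G has the edge a–c. Hence tw(G) = 1 exactly.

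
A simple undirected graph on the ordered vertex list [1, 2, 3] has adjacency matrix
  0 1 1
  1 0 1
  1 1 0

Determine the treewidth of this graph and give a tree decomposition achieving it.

Treewidth 2.
One optimal decomposition is:
Bags: B1 = {1, 2, 3}
Tree: (single bag)

With just one bag of size 3, the width is 3 − 1 = 2, so tw(G) ≤ 2. On the other hand G contains the 3-clique {1, 2, 3}. A clique must lie in a single bag of any decomposition, so no decomposition can have width below 2. The upper and lower bounds meet at 2, so that is the treewidth.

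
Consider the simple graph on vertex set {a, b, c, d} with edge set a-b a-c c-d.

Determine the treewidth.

1

A width-1 tree decomposition is:
Bags: B1 = {c, d}  B2 = {a, c}  B3 = {a, b}
Tree: B1–B2, B2–B3
The largest bag has 2 vertices, giving width 1; this decomposition certifies tw(G) ≤ 1. Since G has at least one edge (e.g. c–d), it is not an edgeless graph, so tw(G) ≥ 1. Hence tw(G) = 1 exactly.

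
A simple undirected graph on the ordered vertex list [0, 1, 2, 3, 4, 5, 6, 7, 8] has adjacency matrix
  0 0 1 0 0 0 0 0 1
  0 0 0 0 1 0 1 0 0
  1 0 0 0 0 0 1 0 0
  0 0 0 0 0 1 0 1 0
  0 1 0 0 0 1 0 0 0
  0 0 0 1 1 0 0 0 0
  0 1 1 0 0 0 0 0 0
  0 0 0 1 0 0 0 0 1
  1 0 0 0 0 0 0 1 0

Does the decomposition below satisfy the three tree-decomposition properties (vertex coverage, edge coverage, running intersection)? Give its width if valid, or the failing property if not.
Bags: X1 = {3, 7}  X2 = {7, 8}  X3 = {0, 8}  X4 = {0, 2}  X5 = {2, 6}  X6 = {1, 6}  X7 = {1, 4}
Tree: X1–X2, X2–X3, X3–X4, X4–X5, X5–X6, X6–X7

No — vertex 5 appears in no bag.

A tree decomposition must satisfy three properties: every vertex lies in some bag; for every edge, both endpoints lie together in some bag; and for every vertex, the bags containing it form a connected subtree. Here vertex 5 appears in no bag, so the decomposition is invalid.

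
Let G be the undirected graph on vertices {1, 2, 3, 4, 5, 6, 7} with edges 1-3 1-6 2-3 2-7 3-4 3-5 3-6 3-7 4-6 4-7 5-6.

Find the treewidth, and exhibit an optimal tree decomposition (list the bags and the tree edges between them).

Each bag holds 3 vertices, so the decomposition has width 2, which upper-bounds the treewidth. For the lower bound, the 3 vertices {2, 3, 7} are pairwise adjacent, and any tree decomposition puts a clique entirely inside one bag — forcing width ≥ 2. Combining the bounds, tw(G) = 2.

Treewidth 2.
Bags: B1 = {3, 4, 6}  B2 = {3, 5, 6}  B3 = {3, 4, 7}  B4 = {1, 3, 6}  B5 = {2, 3, 7}
Tree: B1–B2, B1–B3, B2–B4, B3–B5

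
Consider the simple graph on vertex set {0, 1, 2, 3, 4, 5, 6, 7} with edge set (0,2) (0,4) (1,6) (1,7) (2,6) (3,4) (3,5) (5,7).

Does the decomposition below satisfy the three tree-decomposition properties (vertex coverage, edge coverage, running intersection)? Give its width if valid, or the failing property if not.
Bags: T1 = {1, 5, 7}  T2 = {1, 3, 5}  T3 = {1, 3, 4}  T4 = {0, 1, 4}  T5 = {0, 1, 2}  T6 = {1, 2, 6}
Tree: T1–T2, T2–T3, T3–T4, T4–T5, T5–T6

Yes; width 2.

Checking the three conditions: (i) the bags cover all of {0, 1, 2, 3, 4, 5, 6, 7}; (ii) for each edge, some bag contains both endpoints; (iii) the bags containing any fixed vertex form a subtree. All hold, so the decomposition is valid with width 3 − 1 = 2.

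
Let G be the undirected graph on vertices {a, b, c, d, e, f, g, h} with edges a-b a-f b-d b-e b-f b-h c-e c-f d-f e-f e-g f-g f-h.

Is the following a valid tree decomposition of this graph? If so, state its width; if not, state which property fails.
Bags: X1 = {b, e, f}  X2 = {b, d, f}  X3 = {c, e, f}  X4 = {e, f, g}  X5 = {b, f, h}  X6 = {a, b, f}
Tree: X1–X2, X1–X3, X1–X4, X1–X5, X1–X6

Checking the three conditions: (i) the bags cover all of {a, b, c, d, e, f, g, h}; (ii) for each edge, some bag contains both endpoints; (iii) the bags containing any fixed vertex form a subtree. All hold, so the decomposition is valid with width 3 − 1 = 2.

Yes; width 2.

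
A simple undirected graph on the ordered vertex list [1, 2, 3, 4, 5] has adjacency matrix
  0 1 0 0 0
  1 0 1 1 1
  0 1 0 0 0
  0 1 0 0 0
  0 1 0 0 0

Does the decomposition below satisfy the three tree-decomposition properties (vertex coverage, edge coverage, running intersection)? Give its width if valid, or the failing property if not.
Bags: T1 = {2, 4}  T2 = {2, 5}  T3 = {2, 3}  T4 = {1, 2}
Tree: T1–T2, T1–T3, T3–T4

Yes; width 1.

Checking the three conditions: (i) the bags cover all of {1, 2, 3, 4, 5}; (ii) for each edge, some bag contains both endpoints; (iii) the bags containing any fixed vertex form a subtree. All hold, so the decomposition is valid with width 2 − 1 = 1.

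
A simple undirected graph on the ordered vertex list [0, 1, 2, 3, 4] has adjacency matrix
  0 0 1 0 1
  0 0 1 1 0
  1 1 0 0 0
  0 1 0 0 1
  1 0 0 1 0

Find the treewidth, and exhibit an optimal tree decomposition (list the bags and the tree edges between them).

Each bag holds 3 vertices, so the decomposition has width 2, which upper-bounds the treewidth. Since 3–1–2–0–4–3 is a cycle in G, G is not acyclic. Forests are exactly the graphs of treewidth ≤ 1, so tw(G) ≥ 2. Combining the bounds, tw(G) = 2.

Treewidth 2.
One optimal decomposition is:
Bags: B1 = {1, 2, 3}  B2 = {0, 2, 3}  B3 = {0, 3, 4}
Tree: B1–B2, B2–B3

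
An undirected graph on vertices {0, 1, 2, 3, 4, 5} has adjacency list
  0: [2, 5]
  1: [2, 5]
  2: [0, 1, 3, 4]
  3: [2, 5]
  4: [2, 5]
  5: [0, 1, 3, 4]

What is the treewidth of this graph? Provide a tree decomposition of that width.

Treewidth 2.
Bags: B1 = {2, 4, 5}  B2 = {2, 3, 5}  B3 = {1, 2, 5}  B4 = {0, 2, 5}
Tree: B1–B2, B2–B3, B3–B4

Every bag has size at most 3, so the width is 3 − 1 = 2 and tw(G) ≤ 2. Since 2–4–5–3–2 is a cycle in G, G is not acyclic. Forests are exactly the graphs of treewidth ≤ 1, so tw(G) ≥ 2. Therefore the treewidth is 2.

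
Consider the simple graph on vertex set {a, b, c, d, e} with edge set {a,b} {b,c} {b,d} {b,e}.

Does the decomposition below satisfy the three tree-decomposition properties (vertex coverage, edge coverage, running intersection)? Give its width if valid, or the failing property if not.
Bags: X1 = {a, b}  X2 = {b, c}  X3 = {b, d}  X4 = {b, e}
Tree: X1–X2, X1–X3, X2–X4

Yes; width 1.

Every vertex of G appears in some bag (union = {a, b, c, d, e}); every edge is covered by a bag; and for each vertex v the set of bags containing v is connected in the bag tree. The decomposition is therefore valid. The largest bag has 2 vertices, so the width is 1.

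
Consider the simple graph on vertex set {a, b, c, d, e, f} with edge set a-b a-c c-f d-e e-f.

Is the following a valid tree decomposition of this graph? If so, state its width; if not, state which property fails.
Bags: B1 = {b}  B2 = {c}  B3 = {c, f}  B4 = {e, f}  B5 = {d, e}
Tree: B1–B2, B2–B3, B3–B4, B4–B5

A tree decomposition must satisfy three properties: every vertex lies in some bag; for every edge, both endpoints lie together in some bag; and for every vertex, the bags containing it form a connected subtree. Here vertex a appears in no bag, so the decomposition is invalid.

No — vertex a appears in no bag.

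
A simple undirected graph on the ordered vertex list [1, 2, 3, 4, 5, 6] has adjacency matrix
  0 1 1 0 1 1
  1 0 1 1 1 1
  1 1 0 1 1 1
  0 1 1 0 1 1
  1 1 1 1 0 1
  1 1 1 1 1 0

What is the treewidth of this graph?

4

A width-4 tree decomposition is:
Bags: B1 = {2, 3, 4, 5, 6}  B2 = {1, 2, 3, 5, 6}
Tree: B1–B2
The largest bag has 5 vertices, giving width 4; this decomposition certifies tw(G) ≤ 4. Conversely, {1, 2, 3, 5, 6} is a clique of size 5, and the vertices of any clique must share a bag in every tree decomposition; so some bag has ≥ 5 vertices and tw(G) ≥ 4. The upper and lower bounds meet at 4, so that is the treewidth.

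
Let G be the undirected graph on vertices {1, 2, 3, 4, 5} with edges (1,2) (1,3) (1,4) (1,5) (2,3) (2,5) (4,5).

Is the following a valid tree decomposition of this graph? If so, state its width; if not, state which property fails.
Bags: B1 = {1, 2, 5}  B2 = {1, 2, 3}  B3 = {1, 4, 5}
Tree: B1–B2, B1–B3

Yes; width 2.

Every vertex of G appears in some bag (union = {1, 2, 3, 4, 5}); every edge is covered by a bag; and for each vertex v the set of bags containing v is connected in the bag tree. The decomposition is therefore valid. The largest bag has 3 vertices, so the width is 2.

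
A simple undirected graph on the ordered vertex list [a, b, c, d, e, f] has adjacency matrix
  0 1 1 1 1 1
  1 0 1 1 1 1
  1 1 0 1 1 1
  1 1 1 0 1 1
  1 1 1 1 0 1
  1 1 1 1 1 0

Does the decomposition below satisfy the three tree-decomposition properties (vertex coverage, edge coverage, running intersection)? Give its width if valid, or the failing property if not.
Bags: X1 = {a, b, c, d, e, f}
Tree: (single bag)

Checking the three conditions: (i) the bags cover all of {a, b, c, d, e, f}; (ii) for each edge, some bag contains both endpoints; (iii) the bags containing any fixed vertex form a subtree. All hold, so the decomposition is valid with width 6 − 1 = 5.

Yes; width 5.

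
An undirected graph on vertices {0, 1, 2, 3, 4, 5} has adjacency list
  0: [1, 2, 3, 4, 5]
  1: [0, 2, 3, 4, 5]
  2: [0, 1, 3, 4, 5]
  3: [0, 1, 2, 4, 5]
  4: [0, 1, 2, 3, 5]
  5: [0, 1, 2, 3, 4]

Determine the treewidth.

5

A width-5 tree decomposition is:
Bags: B1 = {0, 1, 2, 3, 4, 5}
Tree: (single bag)
With just one bag of size 6, the width is 6 − 1 = 5, so tw(G) ≤ 5. On the other hand G contains the 6-clique {0, 1, 2, 3, 4, 5}. A clique must lie in a single bag of any decomposition, so no decomposition can have width below 5. Combining the bounds, tw(G) = 5.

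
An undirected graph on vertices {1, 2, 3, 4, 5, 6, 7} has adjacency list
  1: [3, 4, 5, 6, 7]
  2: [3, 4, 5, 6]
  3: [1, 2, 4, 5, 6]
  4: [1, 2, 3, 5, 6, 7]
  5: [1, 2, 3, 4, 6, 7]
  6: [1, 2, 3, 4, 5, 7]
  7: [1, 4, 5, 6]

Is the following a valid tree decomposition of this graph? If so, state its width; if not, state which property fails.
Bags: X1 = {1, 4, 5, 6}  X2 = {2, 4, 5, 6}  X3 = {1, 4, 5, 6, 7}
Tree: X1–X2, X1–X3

A tree decomposition must satisfy three properties: every vertex lies in some bag; for every edge, both endpoints lie together in some bag; and for every vertex, the bags containing it form a connected subtree. Here vertex 3 appears in no bag, so the decomposition is invalid.

No — vertex 3 appears in no bag.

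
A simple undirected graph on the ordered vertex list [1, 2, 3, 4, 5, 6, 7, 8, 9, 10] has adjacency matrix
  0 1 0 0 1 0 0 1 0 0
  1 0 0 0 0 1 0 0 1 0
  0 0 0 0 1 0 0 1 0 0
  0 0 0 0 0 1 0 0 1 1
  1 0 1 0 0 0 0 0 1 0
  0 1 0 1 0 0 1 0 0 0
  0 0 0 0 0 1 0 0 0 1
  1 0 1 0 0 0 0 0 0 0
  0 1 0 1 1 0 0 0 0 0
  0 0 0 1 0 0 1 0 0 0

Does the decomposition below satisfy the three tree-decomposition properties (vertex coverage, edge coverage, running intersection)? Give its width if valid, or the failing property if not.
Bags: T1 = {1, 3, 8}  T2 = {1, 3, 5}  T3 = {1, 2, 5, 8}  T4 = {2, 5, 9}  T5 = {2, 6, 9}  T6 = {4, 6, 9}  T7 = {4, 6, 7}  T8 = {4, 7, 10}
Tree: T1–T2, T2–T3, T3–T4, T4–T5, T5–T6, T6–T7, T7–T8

No — bags containing vertex 8 are not connected in the tree.

A tree decomposition must satisfy three properties: every vertex lies in some bag; for every edge, both endpoints lie together in some bag; and for every vertex, the bags containing it form a connected subtree. Here bags containing vertex 8 are not connected in the tree, so the decomposition is invalid.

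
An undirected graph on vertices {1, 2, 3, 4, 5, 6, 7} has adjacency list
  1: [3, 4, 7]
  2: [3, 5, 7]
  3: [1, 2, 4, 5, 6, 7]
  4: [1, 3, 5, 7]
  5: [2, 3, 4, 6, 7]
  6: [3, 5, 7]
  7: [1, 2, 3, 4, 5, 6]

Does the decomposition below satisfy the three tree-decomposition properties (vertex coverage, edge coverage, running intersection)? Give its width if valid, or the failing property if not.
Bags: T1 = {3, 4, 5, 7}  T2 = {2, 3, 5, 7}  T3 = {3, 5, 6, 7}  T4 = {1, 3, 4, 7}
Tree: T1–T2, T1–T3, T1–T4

Yes; width 3.

Checking the three conditions: (i) the bags cover all of {1, 2, 3, 4, 5, 6, 7}; (ii) for each edge, some bag contains both endpoints; (iii) the bags containing any fixed vertex form a subtree. All hold, so the decomposition is valid with width 4 − 1 = 3.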